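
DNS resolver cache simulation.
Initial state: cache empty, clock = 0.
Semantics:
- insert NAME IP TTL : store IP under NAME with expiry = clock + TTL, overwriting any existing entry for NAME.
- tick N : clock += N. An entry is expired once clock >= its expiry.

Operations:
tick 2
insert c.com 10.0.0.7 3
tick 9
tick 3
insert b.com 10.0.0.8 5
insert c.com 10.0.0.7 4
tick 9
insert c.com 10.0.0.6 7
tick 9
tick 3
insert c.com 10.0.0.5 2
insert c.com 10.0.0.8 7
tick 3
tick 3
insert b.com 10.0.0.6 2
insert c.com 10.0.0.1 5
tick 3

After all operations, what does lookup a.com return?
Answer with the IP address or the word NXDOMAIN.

Answer: NXDOMAIN

Derivation:
Op 1: tick 2 -> clock=2.
Op 2: insert c.com -> 10.0.0.7 (expiry=2+3=5). clock=2
Op 3: tick 9 -> clock=11. purged={c.com}
Op 4: tick 3 -> clock=14.
Op 5: insert b.com -> 10.0.0.8 (expiry=14+5=19). clock=14
Op 6: insert c.com -> 10.0.0.7 (expiry=14+4=18). clock=14
Op 7: tick 9 -> clock=23. purged={b.com,c.com}
Op 8: insert c.com -> 10.0.0.6 (expiry=23+7=30). clock=23
Op 9: tick 9 -> clock=32. purged={c.com}
Op 10: tick 3 -> clock=35.
Op 11: insert c.com -> 10.0.0.5 (expiry=35+2=37). clock=35
Op 12: insert c.com -> 10.0.0.8 (expiry=35+7=42). clock=35
Op 13: tick 3 -> clock=38.
Op 14: tick 3 -> clock=41.
Op 15: insert b.com -> 10.0.0.6 (expiry=41+2=43). clock=41
Op 16: insert c.com -> 10.0.0.1 (expiry=41+5=46). clock=41
Op 17: tick 3 -> clock=44. purged={b.com}
lookup a.com: not in cache (expired or never inserted)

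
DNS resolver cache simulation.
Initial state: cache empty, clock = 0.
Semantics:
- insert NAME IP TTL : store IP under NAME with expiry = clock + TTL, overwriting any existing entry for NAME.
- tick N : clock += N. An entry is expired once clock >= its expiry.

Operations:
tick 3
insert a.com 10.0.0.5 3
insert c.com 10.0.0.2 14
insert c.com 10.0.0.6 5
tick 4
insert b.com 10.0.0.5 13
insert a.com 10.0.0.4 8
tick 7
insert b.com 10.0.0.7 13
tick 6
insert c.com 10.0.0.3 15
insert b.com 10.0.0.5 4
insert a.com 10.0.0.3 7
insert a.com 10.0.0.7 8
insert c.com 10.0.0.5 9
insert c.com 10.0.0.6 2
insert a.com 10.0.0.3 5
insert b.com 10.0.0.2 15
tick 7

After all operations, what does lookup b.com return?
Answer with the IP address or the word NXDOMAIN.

Op 1: tick 3 -> clock=3.
Op 2: insert a.com -> 10.0.0.5 (expiry=3+3=6). clock=3
Op 3: insert c.com -> 10.0.0.2 (expiry=3+14=17). clock=3
Op 4: insert c.com -> 10.0.0.6 (expiry=3+5=8). clock=3
Op 5: tick 4 -> clock=7. purged={a.com}
Op 6: insert b.com -> 10.0.0.5 (expiry=7+13=20). clock=7
Op 7: insert a.com -> 10.0.0.4 (expiry=7+8=15). clock=7
Op 8: tick 7 -> clock=14. purged={c.com}
Op 9: insert b.com -> 10.0.0.7 (expiry=14+13=27). clock=14
Op 10: tick 6 -> clock=20. purged={a.com}
Op 11: insert c.com -> 10.0.0.3 (expiry=20+15=35). clock=20
Op 12: insert b.com -> 10.0.0.5 (expiry=20+4=24). clock=20
Op 13: insert a.com -> 10.0.0.3 (expiry=20+7=27). clock=20
Op 14: insert a.com -> 10.0.0.7 (expiry=20+8=28). clock=20
Op 15: insert c.com -> 10.0.0.5 (expiry=20+9=29). clock=20
Op 16: insert c.com -> 10.0.0.6 (expiry=20+2=22). clock=20
Op 17: insert a.com -> 10.0.0.3 (expiry=20+5=25). clock=20
Op 18: insert b.com -> 10.0.0.2 (expiry=20+15=35). clock=20
Op 19: tick 7 -> clock=27. purged={a.com,c.com}
lookup b.com: present, ip=10.0.0.2 expiry=35 > clock=27

Answer: 10.0.0.2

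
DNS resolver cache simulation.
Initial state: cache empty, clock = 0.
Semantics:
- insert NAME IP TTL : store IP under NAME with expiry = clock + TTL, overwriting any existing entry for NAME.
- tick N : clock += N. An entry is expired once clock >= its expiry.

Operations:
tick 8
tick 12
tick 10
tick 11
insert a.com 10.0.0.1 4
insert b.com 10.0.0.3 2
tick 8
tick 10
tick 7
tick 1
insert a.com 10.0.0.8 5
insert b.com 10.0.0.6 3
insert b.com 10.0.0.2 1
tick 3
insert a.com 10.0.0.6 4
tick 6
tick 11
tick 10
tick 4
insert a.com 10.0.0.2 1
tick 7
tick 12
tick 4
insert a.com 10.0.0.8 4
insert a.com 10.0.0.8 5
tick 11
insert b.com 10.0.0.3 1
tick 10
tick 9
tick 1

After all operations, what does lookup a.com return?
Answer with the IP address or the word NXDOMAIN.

Answer: NXDOMAIN

Derivation:
Op 1: tick 8 -> clock=8.
Op 2: tick 12 -> clock=20.
Op 3: tick 10 -> clock=30.
Op 4: tick 11 -> clock=41.
Op 5: insert a.com -> 10.0.0.1 (expiry=41+4=45). clock=41
Op 6: insert b.com -> 10.0.0.3 (expiry=41+2=43). clock=41
Op 7: tick 8 -> clock=49. purged={a.com,b.com}
Op 8: tick 10 -> clock=59.
Op 9: tick 7 -> clock=66.
Op 10: tick 1 -> clock=67.
Op 11: insert a.com -> 10.0.0.8 (expiry=67+5=72). clock=67
Op 12: insert b.com -> 10.0.0.6 (expiry=67+3=70). clock=67
Op 13: insert b.com -> 10.0.0.2 (expiry=67+1=68). clock=67
Op 14: tick 3 -> clock=70. purged={b.com}
Op 15: insert a.com -> 10.0.0.6 (expiry=70+4=74). clock=70
Op 16: tick 6 -> clock=76. purged={a.com}
Op 17: tick 11 -> clock=87.
Op 18: tick 10 -> clock=97.
Op 19: tick 4 -> clock=101.
Op 20: insert a.com -> 10.0.0.2 (expiry=101+1=102). clock=101
Op 21: tick 7 -> clock=108. purged={a.com}
Op 22: tick 12 -> clock=120.
Op 23: tick 4 -> clock=124.
Op 24: insert a.com -> 10.0.0.8 (expiry=124+4=128). clock=124
Op 25: insert a.com -> 10.0.0.8 (expiry=124+5=129). clock=124
Op 26: tick 11 -> clock=135. purged={a.com}
Op 27: insert b.com -> 10.0.0.3 (expiry=135+1=136). clock=135
Op 28: tick 10 -> clock=145. purged={b.com}
Op 29: tick 9 -> clock=154.
Op 30: tick 1 -> clock=155.
lookup a.com: not in cache (expired or never inserted)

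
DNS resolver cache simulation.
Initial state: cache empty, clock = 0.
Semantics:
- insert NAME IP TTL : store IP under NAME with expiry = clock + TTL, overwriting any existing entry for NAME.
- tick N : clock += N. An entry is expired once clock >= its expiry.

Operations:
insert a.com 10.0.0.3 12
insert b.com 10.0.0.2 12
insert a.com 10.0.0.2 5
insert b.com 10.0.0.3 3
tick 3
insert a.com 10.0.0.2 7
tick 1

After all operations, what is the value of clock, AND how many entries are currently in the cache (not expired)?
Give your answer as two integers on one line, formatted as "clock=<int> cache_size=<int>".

Answer: clock=4 cache_size=1

Derivation:
Op 1: insert a.com -> 10.0.0.3 (expiry=0+12=12). clock=0
Op 2: insert b.com -> 10.0.0.2 (expiry=0+12=12). clock=0
Op 3: insert a.com -> 10.0.0.2 (expiry=0+5=5). clock=0
Op 4: insert b.com -> 10.0.0.3 (expiry=0+3=3). clock=0
Op 5: tick 3 -> clock=3. purged={b.com}
Op 6: insert a.com -> 10.0.0.2 (expiry=3+7=10). clock=3
Op 7: tick 1 -> clock=4.
Final clock = 4
Final cache (unexpired): {a.com} -> size=1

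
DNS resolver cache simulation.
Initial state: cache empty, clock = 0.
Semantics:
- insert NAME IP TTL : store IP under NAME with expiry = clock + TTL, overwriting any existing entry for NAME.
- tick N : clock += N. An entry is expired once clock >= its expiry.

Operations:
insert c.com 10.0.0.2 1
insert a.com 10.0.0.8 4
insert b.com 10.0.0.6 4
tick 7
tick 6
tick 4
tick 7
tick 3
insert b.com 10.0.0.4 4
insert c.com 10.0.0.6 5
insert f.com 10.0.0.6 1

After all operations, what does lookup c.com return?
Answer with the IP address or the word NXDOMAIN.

Answer: 10.0.0.6

Derivation:
Op 1: insert c.com -> 10.0.0.2 (expiry=0+1=1). clock=0
Op 2: insert a.com -> 10.0.0.8 (expiry=0+4=4). clock=0
Op 3: insert b.com -> 10.0.0.6 (expiry=0+4=4). clock=0
Op 4: tick 7 -> clock=7. purged={a.com,b.com,c.com}
Op 5: tick 6 -> clock=13.
Op 6: tick 4 -> clock=17.
Op 7: tick 7 -> clock=24.
Op 8: tick 3 -> clock=27.
Op 9: insert b.com -> 10.0.0.4 (expiry=27+4=31). clock=27
Op 10: insert c.com -> 10.0.0.6 (expiry=27+5=32). clock=27
Op 11: insert f.com -> 10.0.0.6 (expiry=27+1=28). clock=27
lookup c.com: present, ip=10.0.0.6 expiry=32 > clock=27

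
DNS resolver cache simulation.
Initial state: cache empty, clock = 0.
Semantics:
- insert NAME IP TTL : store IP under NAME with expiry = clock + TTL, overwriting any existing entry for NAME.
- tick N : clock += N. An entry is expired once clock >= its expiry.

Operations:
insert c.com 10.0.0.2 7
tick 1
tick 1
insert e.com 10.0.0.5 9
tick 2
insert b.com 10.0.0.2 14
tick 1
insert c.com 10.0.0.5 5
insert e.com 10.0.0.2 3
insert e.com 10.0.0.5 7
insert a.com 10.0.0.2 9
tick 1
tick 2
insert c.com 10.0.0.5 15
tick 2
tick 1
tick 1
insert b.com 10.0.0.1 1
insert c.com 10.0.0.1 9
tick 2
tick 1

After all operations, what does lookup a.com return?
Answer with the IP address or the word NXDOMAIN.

Answer: NXDOMAIN

Derivation:
Op 1: insert c.com -> 10.0.0.2 (expiry=0+7=7). clock=0
Op 2: tick 1 -> clock=1.
Op 3: tick 1 -> clock=2.
Op 4: insert e.com -> 10.0.0.5 (expiry=2+9=11). clock=2
Op 5: tick 2 -> clock=4.
Op 6: insert b.com -> 10.0.0.2 (expiry=4+14=18). clock=4
Op 7: tick 1 -> clock=5.
Op 8: insert c.com -> 10.0.0.5 (expiry=5+5=10). clock=5
Op 9: insert e.com -> 10.0.0.2 (expiry=5+3=8). clock=5
Op 10: insert e.com -> 10.0.0.5 (expiry=5+7=12). clock=5
Op 11: insert a.com -> 10.0.0.2 (expiry=5+9=14). clock=5
Op 12: tick 1 -> clock=6.
Op 13: tick 2 -> clock=8.
Op 14: insert c.com -> 10.0.0.5 (expiry=8+15=23). clock=8
Op 15: tick 2 -> clock=10.
Op 16: tick 1 -> clock=11.
Op 17: tick 1 -> clock=12. purged={e.com}
Op 18: insert b.com -> 10.0.0.1 (expiry=12+1=13). clock=12
Op 19: insert c.com -> 10.0.0.1 (expiry=12+9=21). clock=12
Op 20: tick 2 -> clock=14. purged={a.com,b.com}
Op 21: tick 1 -> clock=15.
lookup a.com: not in cache (expired or never inserted)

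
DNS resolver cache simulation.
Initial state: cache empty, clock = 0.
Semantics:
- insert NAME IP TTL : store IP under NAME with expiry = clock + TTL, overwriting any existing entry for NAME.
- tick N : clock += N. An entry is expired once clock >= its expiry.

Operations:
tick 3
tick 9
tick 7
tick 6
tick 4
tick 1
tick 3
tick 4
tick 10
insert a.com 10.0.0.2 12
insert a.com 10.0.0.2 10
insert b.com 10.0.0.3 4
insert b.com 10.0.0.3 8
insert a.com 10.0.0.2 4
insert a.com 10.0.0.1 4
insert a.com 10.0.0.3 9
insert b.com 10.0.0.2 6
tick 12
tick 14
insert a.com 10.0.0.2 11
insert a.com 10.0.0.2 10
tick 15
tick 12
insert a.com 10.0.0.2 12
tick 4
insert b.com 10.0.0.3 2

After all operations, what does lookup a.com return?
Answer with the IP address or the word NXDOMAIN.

Answer: 10.0.0.2

Derivation:
Op 1: tick 3 -> clock=3.
Op 2: tick 9 -> clock=12.
Op 3: tick 7 -> clock=19.
Op 4: tick 6 -> clock=25.
Op 5: tick 4 -> clock=29.
Op 6: tick 1 -> clock=30.
Op 7: tick 3 -> clock=33.
Op 8: tick 4 -> clock=37.
Op 9: tick 10 -> clock=47.
Op 10: insert a.com -> 10.0.0.2 (expiry=47+12=59). clock=47
Op 11: insert a.com -> 10.0.0.2 (expiry=47+10=57). clock=47
Op 12: insert b.com -> 10.0.0.3 (expiry=47+4=51). clock=47
Op 13: insert b.com -> 10.0.0.3 (expiry=47+8=55). clock=47
Op 14: insert a.com -> 10.0.0.2 (expiry=47+4=51). clock=47
Op 15: insert a.com -> 10.0.0.1 (expiry=47+4=51). clock=47
Op 16: insert a.com -> 10.0.0.3 (expiry=47+9=56). clock=47
Op 17: insert b.com -> 10.0.0.2 (expiry=47+6=53). clock=47
Op 18: tick 12 -> clock=59. purged={a.com,b.com}
Op 19: tick 14 -> clock=73.
Op 20: insert a.com -> 10.0.0.2 (expiry=73+11=84). clock=73
Op 21: insert a.com -> 10.0.0.2 (expiry=73+10=83). clock=73
Op 22: tick 15 -> clock=88. purged={a.com}
Op 23: tick 12 -> clock=100.
Op 24: insert a.com -> 10.0.0.2 (expiry=100+12=112). clock=100
Op 25: tick 4 -> clock=104.
Op 26: insert b.com -> 10.0.0.3 (expiry=104+2=106). clock=104
lookup a.com: present, ip=10.0.0.2 expiry=112 > clock=104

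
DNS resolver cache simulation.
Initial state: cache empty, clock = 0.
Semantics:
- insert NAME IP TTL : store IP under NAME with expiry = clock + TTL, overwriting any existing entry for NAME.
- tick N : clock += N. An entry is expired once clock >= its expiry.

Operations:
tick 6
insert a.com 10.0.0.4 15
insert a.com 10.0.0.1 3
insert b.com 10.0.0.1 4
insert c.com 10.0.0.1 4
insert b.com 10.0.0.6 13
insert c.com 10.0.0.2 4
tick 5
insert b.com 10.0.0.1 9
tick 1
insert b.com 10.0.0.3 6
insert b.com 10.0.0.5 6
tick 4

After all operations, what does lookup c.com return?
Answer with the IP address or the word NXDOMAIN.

Op 1: tick 6 -> clock=6.
Op 2: insert a.com -> 10.0.0.4 (expiry=6+15=21). clock=6
Op 3: insert a.com -> 10.0.0.1 (expiry=6+3=9). clock=6
Op 4: insert b.com -> 10.0.0.1 (expiry=6+4=10). clock=6
Op 5: insert c.com -> 10.0.0.1 (expiry=6+4=10). clock=6
Op 6: insert b.com -> 10.0.0.6 (expiry=6+13=19). clock=6
Op 7: insert c.com -> 10.0.0.2 (expiry=6+4=10). clock=6
Op 8: tick 5 -> clock=11. purged={a.com,c.com}
Op 9: insert b.com -> 10.0.0.1 (expiry=11+9=20). clock=11
Op 10: tick 1 -> clock=12.
Op 11: insert b.com -> 10.0.0.3 (expiry=12+6=18). clock=12
Op 12: insert b.com -> 10.0.0.5 (expiry=12+6=18). clock=12
Op 13: tick 4 -> clock=16.
lookup c.com: not in cache (expired or never inserted)

Answer: NXDOMAIN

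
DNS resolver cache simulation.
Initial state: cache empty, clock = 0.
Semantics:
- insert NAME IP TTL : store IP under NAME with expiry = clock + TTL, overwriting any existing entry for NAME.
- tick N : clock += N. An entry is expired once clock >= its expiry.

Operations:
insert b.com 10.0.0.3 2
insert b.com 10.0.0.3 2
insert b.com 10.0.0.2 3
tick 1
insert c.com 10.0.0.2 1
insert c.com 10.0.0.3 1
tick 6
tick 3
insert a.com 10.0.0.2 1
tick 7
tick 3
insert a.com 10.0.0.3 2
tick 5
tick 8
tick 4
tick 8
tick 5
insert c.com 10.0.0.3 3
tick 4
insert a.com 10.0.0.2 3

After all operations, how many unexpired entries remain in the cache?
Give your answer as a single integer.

Op 1: insert b.com -> 10.0.0.3 (expiry=0+2=2). clock=0
Op 2: insert b.com -> 10.0.0.3 (expiry=0+2=2). clock=0
Op 3: insert b.com -> 10.0.0.2 (expiry=0+3=3). clock=0
Op 4: tick 1 -> clock=1.
Op 5: insert c.com -> 10.0.0.2 (expiry=1+1=2). clock=1
Op 6: insert c.com -> 10.0.0.3 (expiry=1+1=2). clock=1
Op 7: tick 6 -> clock=7. purged={b.com,c.com}
Op 8: tick 3 -> clock=10.
Op 9: insert a.com -> 10.0.0.2 (expiry=10+1=11). clock=10
Op 10: tick 7 -> clock=17. purged={a.com}
Op 11: tick 3 -> clock=20.
Op 12: insert a.com -> 10.0.0.3 (expiry=20+2=22). clock=20
Op 13: tick 5 -> clock=25. purged={a.com}
Op 14: tick 8 -> clock=33.
Op 15: tick 4 -> clock=37.
Op 16: tick 8 -> clock=45.
Op 17: tick 5 -> clock=50.
Op 18: insert c.com -> 10.0.0.3 (expiry=50+3=53). clock=50
Op 19: tick 4 -> clock=54. purged={c.com}
Op 20: insert a.com -> 10.0.0.2 (expiry=54+3=57). clock=54
Final cache (unexpired): {a.com} -> size=1

Answer: 1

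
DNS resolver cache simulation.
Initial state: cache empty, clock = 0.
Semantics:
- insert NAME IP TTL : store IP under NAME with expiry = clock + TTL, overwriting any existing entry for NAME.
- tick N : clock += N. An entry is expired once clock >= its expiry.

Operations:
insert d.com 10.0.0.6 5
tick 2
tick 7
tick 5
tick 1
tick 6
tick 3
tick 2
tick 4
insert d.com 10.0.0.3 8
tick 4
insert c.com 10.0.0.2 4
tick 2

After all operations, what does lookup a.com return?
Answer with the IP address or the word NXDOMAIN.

Answer: NXDOMAIN

Derivation:
Op 1: insert d.com -> 10.0.0.6 (expiry=0+5=5). clock=0
Op 2: tick 2 -> clock=2.
Op 3: tick 7 -> clock=9. purged={d.com}
Op 4: tick 5 -> clock=14.
Op 5: tick 1 -> clock=15.
Op 6: tick 6 -> clock=21.
Op 7: tick 3 -> clock=24.
Op 8: tick 2 -> clock=26.
Op 9: tick 4 -> clock=30.
Op 10: insert d.com -> 10.0.0.3 (expiry=30+8=38). clock=30
Op 11: tick 4 -> clock=34.
Op 12: insert c.com -> 10.0.0.2 (expiry=34+4=38). clock=34
Op 13: tick 2 -> clock=36.
lookup a.com: not in cache (expired or never inserted)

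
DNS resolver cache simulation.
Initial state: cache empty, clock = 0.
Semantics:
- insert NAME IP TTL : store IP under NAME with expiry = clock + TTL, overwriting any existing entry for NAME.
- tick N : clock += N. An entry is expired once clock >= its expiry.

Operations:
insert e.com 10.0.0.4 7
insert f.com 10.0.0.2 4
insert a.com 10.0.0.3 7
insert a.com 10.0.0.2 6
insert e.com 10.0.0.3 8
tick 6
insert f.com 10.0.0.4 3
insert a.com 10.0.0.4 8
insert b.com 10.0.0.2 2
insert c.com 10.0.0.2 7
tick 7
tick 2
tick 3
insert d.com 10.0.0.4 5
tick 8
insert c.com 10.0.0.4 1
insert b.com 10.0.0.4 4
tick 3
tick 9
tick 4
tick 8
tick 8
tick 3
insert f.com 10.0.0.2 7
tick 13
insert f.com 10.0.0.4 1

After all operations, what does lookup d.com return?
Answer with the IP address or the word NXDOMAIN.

Answer: NXDOMAIN

Derivation:
Op 1: insert e.com -> 10.0.0.4 (expiry=0+7=7). clock=0
Op 2: insert f.com -> 10.0.0.2 (expiry=0+4=4). clock=0
Op 3: insert a.com -> 10.0.0.3 (expiry=0+7=7). clock=0
Op 4: insert a.com -> 10.0.0.2 (expiry=0+6=6). clock=0
Op 5: insert e.com -> 10.0.0.3 (expiry=0+8=8). clock=0
Op 6: tick 6 -> clock=6. purged={a.com,f.com}
Op 7: insert f.com -> 10.0.0.4 (expiry=6+3=9). clock=6
Op 8: insert a.com -> 10.0.0.4 (expiry=6+8=14). clock=6
Op 9: insert b.com -> 10.0.0.2 (expiry=6+2=8). clock=6
Op 10: insert c.com -> 10.0.0.2 (expiry=6+7=13). clock=6
Op 11: tick 7 -> clock=13. purged={b.com,c.com,e.com,f.com}
Op 12: tick 2 -> clock=15. purged={a.com}
Op 13: tick 3 -> clock=18.
Op 14: insert d.com -> 10.0.0.4 (expiry=18+5=23). clock=18
Op 15: tick 8 -> clock=26. purged={d.com}
Op 16: insert c.com -> 10.0.0.4 (expiry=26+1=27). clock=26
Op 17: insert b.com -> 10.0.0.4 (expiry=26+4=30). clock=26
Op 18: tick 3 -> clock=29. purged={c.com}
Op 19: tick 9 -> clock=38. purged={b.com}
Op 20: tick 4 -> clock=42.
Op 21: tick 8 -> clock=50.
Op 22: tick 8 -> clock=58.
Op 23: tick 3 -> clock=61.
Op 24: insert f.com -> 10.0.0.2 (expiry=61+7=68). clock=61
Op 25: tick 13 -> clock=74. purged={f.com}
Op 26: insert f.com -> 10.0.0.4 (expiry=74+1=75). clock=74
lookup d.com: not in cache (expired or never inserted)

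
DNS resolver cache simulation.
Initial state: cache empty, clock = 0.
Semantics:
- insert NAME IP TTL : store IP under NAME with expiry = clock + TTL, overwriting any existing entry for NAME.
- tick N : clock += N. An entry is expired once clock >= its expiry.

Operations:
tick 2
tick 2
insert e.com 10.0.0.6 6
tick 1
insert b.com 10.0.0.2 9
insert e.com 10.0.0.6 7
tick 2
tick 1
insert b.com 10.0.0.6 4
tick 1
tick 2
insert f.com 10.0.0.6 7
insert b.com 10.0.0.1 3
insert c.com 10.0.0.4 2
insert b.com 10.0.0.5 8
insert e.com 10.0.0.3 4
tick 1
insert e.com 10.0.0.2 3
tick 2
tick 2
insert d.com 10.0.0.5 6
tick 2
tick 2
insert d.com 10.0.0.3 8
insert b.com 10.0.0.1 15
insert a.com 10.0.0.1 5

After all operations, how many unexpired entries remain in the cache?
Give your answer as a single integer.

Answer: 3

Derivation:
Op 1: tick 2 -> clock=2.
Op 2: tick 2 -> clock=4.
Op 3: insert e.com -> 10.0.0.6 (expiry=4+6=10). clock=4
Op 4: tick 1 -> clock=5.
Op 5: insert b.com -> 10.0.0.2 (expiry=5+9=14). clock=5
Op 6: insert e.com -> 10.0.0.6 (expiry=5+7=12). clock=5
Op 7: tick 2 -> clock=7.
Op 8: tick 1 -> clock=8.
Op 9: insert b.com -> 10.0.0.6 (expiry=8+4=12). clock=8
Op 10: tick 1 -> clock=9.
Op 11: tick 2 -> clock=11.
Op 12: insert f.com -> 10.0.0.6 (expiry=11+7=18). clock=11
Op 13: insert b.com -> 10.0.0.1 (expiry=11+3=14). clock=11
Op 14: insert c.com -> 10.0.0.4 (expiry=11+2=13). clock=11
Op 15: insert b.com -> 10.0.0.5 (expiry=11+8=19). clock=11
Op 16: insert e.com -> 10.0.0.3 (expiry=11+4=15). clock=11
Op 17: tick 1 -> clock=12.
Op 18: insert e.com -> 10.0.0.2 (expiry=12+3=15). clock=12
Op 19: tick 2 -> clock=14. purged={c.com}
Op 20: tick 2 -> clock=16. purged={e.com}
Op 21: insert d.com -> 10.0.0.5 (expiry=16+6=22). clock=16
Op 22: tick 2 -> clock=18. purged={f.com}
Op 23: tick 2 -> clock=20. purged={b.com}
Op 24: insert d.com -> 10.0.0.3 (expiry=20+8=28). clock=20
Op 25: insert b.com -> 10.0.0.1 (expiry=20+15=35). clock=20
Op 26: insert a.com -> 10.0.0.1 (expiry=20+5=25). clock=20
Final cache (unexpired): {a.com,b.com,d.com} -> size=3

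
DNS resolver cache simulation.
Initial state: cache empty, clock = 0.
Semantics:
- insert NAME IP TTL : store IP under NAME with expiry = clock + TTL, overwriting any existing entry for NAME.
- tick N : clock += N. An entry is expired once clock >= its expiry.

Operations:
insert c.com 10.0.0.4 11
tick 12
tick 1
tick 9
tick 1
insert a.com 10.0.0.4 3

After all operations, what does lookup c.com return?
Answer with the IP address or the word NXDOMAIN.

Op 1: insert c.com -> 10.0.0.4 (expiry=0+11=11). clock=0
Op 2: tick 12 -> clock=12. purged={c.com}
Op 3: tick 1 -> clock=13.
Op 4: tick 9 -> clock=22.
Op 5: tick 1 -> clock=23.
Op 6: insert a.com -> 10.0.0.4 (expiry=23+3=26). clock=23
lookup c.com: not in cache (expired or never inserted)

Answer: NXDOMAIN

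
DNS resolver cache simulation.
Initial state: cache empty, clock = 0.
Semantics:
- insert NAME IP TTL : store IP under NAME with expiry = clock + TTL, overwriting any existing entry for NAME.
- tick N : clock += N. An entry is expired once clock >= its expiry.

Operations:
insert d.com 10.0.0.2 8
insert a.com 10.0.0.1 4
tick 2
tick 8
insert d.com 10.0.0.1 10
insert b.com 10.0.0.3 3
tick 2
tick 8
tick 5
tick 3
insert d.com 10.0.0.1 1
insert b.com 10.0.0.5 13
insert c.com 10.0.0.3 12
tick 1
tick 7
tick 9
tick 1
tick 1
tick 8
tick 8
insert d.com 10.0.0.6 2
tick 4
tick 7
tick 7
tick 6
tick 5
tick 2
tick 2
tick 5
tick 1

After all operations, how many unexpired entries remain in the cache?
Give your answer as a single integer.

Answer: 0

Derivation:
Op 1: insert d.com -> 10.0.0.2 (expiry=0+8=8). clock=0
Op 2: insert a.com -> 10.0.0.1 (expiry=0+4=4). clock=0
Op 3: tick 2 -> clock=2.
Op 4: tick 8 -> clock=10. purged={a.com,d.com}
Op 5: insert d.com -> 10.0.0.1 (expiry=10+10=20). clock=10
Op 6: insert b.com -> 10.0.0.3 (expiry=10+3=13). clock=10
Op 7: tick 2 -> clock=12.
Op 8: tick 8 -> clock=20. purged={b.com,d.com}
Op 9: tick 5 -> clock=25.
Op 10: tick 3 -> clock=28.
Op 11: insert d.com -> 10.0.0.1 (expiry=28+1=29). clock=28
Op 12: insert b.com -> 10.0.0.5 (expiry=28+13=41). clock=28
Op 13: insert c.com -> 10.0.0.3 (expiry=28+12=40). clock=28
Op 14: tick 1 -> clock=29. purged={d.com}
Op 15: tick 7 -> clock=36.
Op 16: tick 9 -> clock=45. purged={b.com,c.com}
Op 17: tick 1 -> clock=46.
Op 18: tick 1 -> clock=47.
Op 19: tick 8 -> clock=55.
Op 20: tick 8 -> clock=63.
Op 21: insert d.com -> 10.0.0.6 (expiry=63+2=65). clock=63
Op 22: tick 4 -> clock=67. purged={d.com}
Op 23: tick 7 -> clock=74.
Op 24: tick 7 -> clock=81.
Op 25: tick 6 -> clock=87.
Op 26: tick 5 -> clock=92.
Op 27: tick 2 -> clock=94.
Op 28: tick 2 -> clock=96.
Op 29: tick 5 -> clock=101.
Op 30: tick 1 -> clock=102.
Final cache (unexpired): {} -> size=0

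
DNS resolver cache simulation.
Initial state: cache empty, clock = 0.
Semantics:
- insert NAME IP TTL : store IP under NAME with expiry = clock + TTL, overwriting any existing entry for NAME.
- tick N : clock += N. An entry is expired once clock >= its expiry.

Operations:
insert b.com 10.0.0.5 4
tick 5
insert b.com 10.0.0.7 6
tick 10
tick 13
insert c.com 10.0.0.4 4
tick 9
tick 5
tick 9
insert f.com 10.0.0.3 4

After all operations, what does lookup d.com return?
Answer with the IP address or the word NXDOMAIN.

Answer: NXDOMAIN

Derivation:
Op 1: insert b.com -> 10.0.0.5 (expiry=0+4=4). clock=0
Op 2: tick 5 -> clock=5. purged={b.com}
Op 3: insert b.com -> 10.0.0.7 (expiry=5+6=11). clock=5
Op 4: tick 10 -> clock=15. purged={b.com}
Op 5: tick 13 -> clock=28.
Op 6: insert c.com -> 10.0.0.4 (expiry=28+4=32). clock=28
Op 7: tick 9 -> clock=37. purged={c.com}
Op 8: tick 5 -> clock=42.
Op 9: tick 9 -> clock=51.
Op 10: insert f.com -> 10.0.0.3 (expiry=51+4=55). clock=51
lookup d.com: not in cache (expired or never inserted)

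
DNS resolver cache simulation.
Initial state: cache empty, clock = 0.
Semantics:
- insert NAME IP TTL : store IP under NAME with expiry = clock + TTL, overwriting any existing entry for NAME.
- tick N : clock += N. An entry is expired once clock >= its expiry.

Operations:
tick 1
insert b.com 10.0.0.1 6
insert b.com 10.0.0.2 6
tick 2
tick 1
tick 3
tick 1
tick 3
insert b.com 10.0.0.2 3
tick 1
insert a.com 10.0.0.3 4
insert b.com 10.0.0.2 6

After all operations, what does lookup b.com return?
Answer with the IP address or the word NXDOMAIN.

Op 1: tick 1 -> clock=1.
Op 2: insert b.com -> 10.0.0.1 (expiry=1+6=7). clock=1
Op 3: insert b.com -> 10.0.0.2 (expiry=1+6=7). clock=1
Op 4: tick 2 -> clock=3.
Op 5: tick 1 -> clock=4.
Op 6: tick 3 -> clock=7. purged={b.com}
Op 7: tick 1 -> clock=8.
Op 8: tick 3 -> clock=11.
Op 9: insert b.com -> 10.0.0.2 (expiry=11+3=14). clock=11
Op 10: tick 1 -> clock=12.
Op 11: insert a.com -> 10.0.0.3 (expiry=12+4=16). clock=12
Op 12: insert b.com -> 10.0.0.2 (expiry=12+6=18). clock=12
lookup b.com: present, ip=10.0.0.2 expiry=18 > clock=12

Answer: 10.0.0.2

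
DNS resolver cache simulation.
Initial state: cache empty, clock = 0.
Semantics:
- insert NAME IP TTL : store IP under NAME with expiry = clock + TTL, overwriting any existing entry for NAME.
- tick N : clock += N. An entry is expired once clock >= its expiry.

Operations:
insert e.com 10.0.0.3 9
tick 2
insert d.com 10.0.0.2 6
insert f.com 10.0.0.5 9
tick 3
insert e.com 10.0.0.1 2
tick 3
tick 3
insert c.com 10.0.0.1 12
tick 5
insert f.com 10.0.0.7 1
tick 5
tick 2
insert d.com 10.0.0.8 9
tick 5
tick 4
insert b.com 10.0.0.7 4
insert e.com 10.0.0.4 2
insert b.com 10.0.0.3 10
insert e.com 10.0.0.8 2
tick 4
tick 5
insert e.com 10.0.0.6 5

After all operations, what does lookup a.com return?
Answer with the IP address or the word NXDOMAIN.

Answer: NXDOMAIN

Derivation:
Op 1: insert e.com -> 10.0.0.3 (expiry=0+9=9). clock=0
Op 2: tick 2 -> clock=2.
Op 3: insert d.com -> 10.0.0.2 (expiry=2+6=8). clock=2
Op 4: insert f.com -> 10.0.0.5 (expiry=2+9=11). clock=2
Op 5: tick 3 -> clock=5.
Op 6: insert e.com -> 10.0.0.1 (expiry=5+2=7). clock=5
Op 7: tick 3 -> clock=8. purged={d.com,e.com}
Op 8: tick 3 -> clock=11. purged={f.com}
Op 9: insert c.com -> 10.0.0.1 (expiry=11+12=23). clock=11
Op 10: tick 5 -> clock=16.
Op 11: insert f.com -> 10.0.0.7 (expiry=16+1=17). clock=16
Op 12: tick 5 -> clock=21. purged={f.com}
Op 13: tick 2 -> clock=23. purged={c.com}
Op 14: insert d.com -> 10.0.0.8 (expiry=23+9=32). clock=23
Op 15: tick 5 -> clock=28.
Op 16: tick 4 -> clock=32. purged={d.com}
Op 17: insert b.com -> 10.0.0.7 (expiry=32+4=36). clock=32
Op 18: insert e.com -> 10.0.0.4 (expiry=32+2=34). clock=32
Op 19: insert b.com -> 10.0.0.3 (expiry=32+10=42). clock=32
Op 20: insert e.com -> 10.0.0.8 (expiry=32+2=34). clock=32
Op 21: tick 4 -> clock=36. purged={e.com}
Op 22: tick 5 -> clock=41.
Op 23: insert e.com -> 10.0.0.6 (expiry=41+5=46). clock=41
lookup a.com: not in cache (expired or never inserted)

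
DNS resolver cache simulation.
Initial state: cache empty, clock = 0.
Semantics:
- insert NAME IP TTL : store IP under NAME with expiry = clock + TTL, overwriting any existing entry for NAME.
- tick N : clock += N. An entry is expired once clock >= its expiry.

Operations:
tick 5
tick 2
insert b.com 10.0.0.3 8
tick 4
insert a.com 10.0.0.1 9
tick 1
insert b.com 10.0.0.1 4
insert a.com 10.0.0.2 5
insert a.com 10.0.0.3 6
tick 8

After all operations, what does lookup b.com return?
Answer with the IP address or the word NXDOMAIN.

Answer: NXDOMAIN

Derivation:
Op 1: tick 5 -> clock=5.
Op 2: tick 2 -> clock=7.
Op 3: insert b.com -> 10.0.0.3 (expiry=7+8=15). clock=7
Op 4: tick 4 -> clock=11.
Op 5: insert a.com -> 10.0.0.1 (expiry=11+9=20). clock=11
Op 6: tick 1 -> clock=12.
Op 7: insert b.com -> 10.0.0.1 (expiry=12+4=16). clock=12
Op 8: insert a.com -> 10.0.0.2 (expiry=12+5=17). clock=12
Op 9: insert a.com -> 10.0.0.3 (expiry=12+6=18). clock=12
Op 10: tick 8 -> clock=20. purged={a.com,b.com}
lookup b.com: not in cache (expired or never inserted)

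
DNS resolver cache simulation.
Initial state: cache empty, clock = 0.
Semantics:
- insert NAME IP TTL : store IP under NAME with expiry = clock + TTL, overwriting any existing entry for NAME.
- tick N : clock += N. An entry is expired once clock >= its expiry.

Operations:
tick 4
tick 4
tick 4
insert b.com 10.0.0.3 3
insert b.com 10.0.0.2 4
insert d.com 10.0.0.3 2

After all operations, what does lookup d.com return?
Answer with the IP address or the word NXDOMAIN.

Op 1: tick 4 -> clock=4.
Op 2: tick 4 -> clock=8.
Op 3: tick 4 -> clock=12.
Op 4: insert b.com -> 10.0.0.3 (expiry=12+3=15). clock=12
Op 5: insert b.com -> 10.0.0.2 (expiry=12+4=16). clock=12
Op 6: insert d.com -> 10.0.0.3 (expiry=12+2=14). clock=12
lookup d.com: present, ip=10.0.0.3 expiry=14 > clock=12

Answer: 10.0.0.3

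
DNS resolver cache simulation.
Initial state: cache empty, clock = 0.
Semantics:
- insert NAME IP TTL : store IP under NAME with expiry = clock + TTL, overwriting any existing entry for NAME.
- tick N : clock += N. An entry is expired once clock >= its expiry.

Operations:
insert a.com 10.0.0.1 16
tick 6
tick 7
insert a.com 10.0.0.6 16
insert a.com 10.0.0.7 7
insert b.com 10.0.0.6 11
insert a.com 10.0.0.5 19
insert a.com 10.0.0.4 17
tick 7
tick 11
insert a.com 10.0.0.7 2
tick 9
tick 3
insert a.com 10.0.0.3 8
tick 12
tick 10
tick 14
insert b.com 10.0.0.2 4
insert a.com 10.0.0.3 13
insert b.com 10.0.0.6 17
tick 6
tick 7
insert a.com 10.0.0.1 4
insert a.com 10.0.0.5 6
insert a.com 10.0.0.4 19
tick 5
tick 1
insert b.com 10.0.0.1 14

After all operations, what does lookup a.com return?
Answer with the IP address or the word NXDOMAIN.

Op 1: insert a.com -> 10.0.0.1 (expiry=0+16=16). clock=0
Op 2: tick 6 -> clock=6.
Op 3: tick 7 -> clock=13.
Op 4: insert a.com -> 10.0.0.6 (expiry=13+16=29). clock=13
Op 5: insert a.com -> 10.0.0.7 (expiry=13+7=20). clock=13
Op 6: insert b.com -> 10.0.0.6 (expiry=13+11=24). clock=13
Op 7: insert a.com -> 10.0.0.5 (expiry=13+19=32). clock=13
Op 8: insert a.com -> 10.0.0.4 (expiry=13+17=30). clock=13
Op 9: tick 7 -> clock=20.
Op 10: tick 11 -> clock=31. purged={a.com,b.com}
Op 11: insert a.com -> 10.0.0.7 (expiry=31+2=33). clock=31
Op 12: tick 9 -> clock=40. purged={a.com}
Op 13: tick 3 -> clock=43.
Op 14: insert a.com -> 10.0.0.3 (expiry=43+8=51). clock=43
Op 15: tick 12 -> clock=55. purged={a.com}
Op 16: tick 10 -> clock=65.
Op 17: tick 14 -> clock=79.
Op 18: insert b.com -> 10.0.0.2 (expiry=79+4=83). clock=79
Op 19: insert a.com -> 10.0.0.3 (expiry=79+13=92). clock=79
Op 20: insert b.com -> 10.0.0.6 (expiry=79+17=96). clock=79
Op 21: tick 6 -> clock=85.
Op 22: tick 7 -> clock=92. purged={a.com}
Op 23: insert a.com -> 10.0.0.1 (expiry=92+4=96). clock=92
Op 24: insert a.com -> 10.0.0.5 (expiry=92+6=98). clock=92
Op 25: insert a.com -> 10.0.0.4 (expiry=92+19=111). clock=92
Op 26: tick 5 -> clock=97. purged={b.com}
Op 27: tick 1 -> clock=98.
Op 28: insert b.com -> 10.0.0.1 (expiry=98+14=112). clock=98
lookup a.com: present, ip=10.0.0.4 expiry=111 > clock=98

Answer: 10.0.0.4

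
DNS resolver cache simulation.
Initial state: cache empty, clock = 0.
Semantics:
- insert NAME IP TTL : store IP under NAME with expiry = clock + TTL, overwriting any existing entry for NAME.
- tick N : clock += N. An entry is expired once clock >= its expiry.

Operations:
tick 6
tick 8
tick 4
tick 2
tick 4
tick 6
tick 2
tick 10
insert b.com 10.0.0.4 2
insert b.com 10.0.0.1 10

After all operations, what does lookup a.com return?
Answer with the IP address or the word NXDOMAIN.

Answer: NXDOMAIN

Derivation:
Op 1: tick 6 -> clock=6.
Op 2: tick 8 -> clock=14.
Op 3: tick 4 -> clock=18.
Op 4: tick 2 -> clock=20.
Op 5: tick 4 -> clock=24.
Op 6: tick 6 -> clock=30.
Op 7: tick 2 -> clock=32.
Op 8: tick 10 -> clock=42.
Op 9: insert b.com -> 10.0.0.4 (expiry=42+2=44). clock=42
Op 10: insert b.com -> 10.0.0.1 (expiry=42+10=52). clock=42
lookup a.com: not in cache (expired or never inserted)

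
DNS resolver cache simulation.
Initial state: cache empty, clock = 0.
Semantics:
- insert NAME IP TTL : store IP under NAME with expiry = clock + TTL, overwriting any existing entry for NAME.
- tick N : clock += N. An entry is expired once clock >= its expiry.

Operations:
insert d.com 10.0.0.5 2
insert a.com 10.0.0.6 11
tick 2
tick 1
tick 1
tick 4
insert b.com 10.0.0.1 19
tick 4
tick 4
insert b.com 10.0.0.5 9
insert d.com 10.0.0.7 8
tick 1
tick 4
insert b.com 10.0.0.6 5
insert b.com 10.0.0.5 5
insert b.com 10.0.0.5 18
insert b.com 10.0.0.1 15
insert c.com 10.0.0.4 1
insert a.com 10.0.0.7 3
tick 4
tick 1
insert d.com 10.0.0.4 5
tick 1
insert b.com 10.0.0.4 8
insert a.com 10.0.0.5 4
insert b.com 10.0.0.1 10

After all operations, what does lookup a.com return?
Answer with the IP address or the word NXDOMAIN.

Answer: 10.0.0.5

Derivation:
Op 1: insert d.com -> 10.0.0.5 (expiry=0+2=2). clock=0
Op 2: insert a.com -> 10.0.0.6 (expiry=0+11=11). clock=0
Op 3: tick 2 -> clock=2. purged={d.com}
Op 4: tick 1 -> clock=3.
Op 5: tick 1 -> clock=4.
Op 6: tick 4 -> clock=8.
Op 7: insert b.com -> 10.0.0.1 (expiry=8+19=27). clock=8
Op 8: tick 4 -> clock=12. purged={a.com}
Op 9: tick 4 -> clock=16.
Op 10: insert b.com -> 10.0.0.5 (expiry=16+9=25). clock=16
Op 11: insert d.com -> 10.0.0.7 (expiry=16+8=24). clock=16
Op 12: tick 1 -> clock=17.
Op 13: tick 4 -> clock=21.
Op 14: insert b.com -> 10.0.0.6 (expiry=21+5=26). clock=21
Op 15: insert b.com -> 10.0.0.5 (expiry=21+5=26). clock=21
Op 16: insert b.com -> 10.0.0.5 (expiry=21+18=39). clock=21
Op 17: insert b.com -> 10.0.0.1 (expiry=21+15=36). clock=21
Op 18: insert c.com -> 10.0.0.4 (expiry=21+1=22). clock=21
Op 19: insert a.com -> 10.0.0.7 (expiry=21+3=24). clock=21
Op 20: tick 4 -> clock=25. purged={a.com,c.com,d.com}
Op 21: tick 1 -> clock=26.
Op 22: insert d.com -> 10.0.0.4 (expiry=26+5=31). clock=26
Op 23: tick 1 -> clock=27.
Op 24: insert b.com -> 10.0.0.4 (expiry=27+8=35). clock=27
Op 25: insert a.com -> 10.0.0.5 (expiry=27+4=31). clock=27
Op 26: insert b.com -> 10.0.0.1 (expiry=27+10=37). clock=27
lookup a.com: present, ip=10.0.0.5 expiry=31 > clock=27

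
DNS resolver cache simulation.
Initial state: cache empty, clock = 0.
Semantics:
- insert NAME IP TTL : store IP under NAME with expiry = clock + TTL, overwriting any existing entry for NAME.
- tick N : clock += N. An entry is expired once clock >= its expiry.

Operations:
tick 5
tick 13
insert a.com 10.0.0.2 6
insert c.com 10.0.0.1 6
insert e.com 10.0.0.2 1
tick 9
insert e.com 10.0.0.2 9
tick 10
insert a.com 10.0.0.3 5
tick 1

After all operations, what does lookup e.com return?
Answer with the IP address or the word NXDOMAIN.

Answer: NXDOMAIN

Derivation:
Op 1: tick 5 -> clock=5.
Op 2: tick 13 -> clock=18.
Op 3: insert a.com -> 10.0.0.2 (expiry=18+6=24). clock=18
Op 4: insert c.com -> 10.0.0.1 (expiry=18+6=24). clock=18
Op 5: insert e.com -> 10.0.0.2 (expiry=18+1=19). clock=18
Op 6: tick 9 -> clock=27. purged={a.com,c.com,e.com}
Op 7: insert e.com -> 10.0.0.2 (expiry=27+9=36). clock=27
Op 8: tick 10 -> clock=37. purged={e.com}
Op 9: insert a.com -> 10.0.0.3 (expiry=37+5=42). clock=37
Op 10: tick 1 -> clock=38.
lookup e.com: not in cache (expired or never inserted)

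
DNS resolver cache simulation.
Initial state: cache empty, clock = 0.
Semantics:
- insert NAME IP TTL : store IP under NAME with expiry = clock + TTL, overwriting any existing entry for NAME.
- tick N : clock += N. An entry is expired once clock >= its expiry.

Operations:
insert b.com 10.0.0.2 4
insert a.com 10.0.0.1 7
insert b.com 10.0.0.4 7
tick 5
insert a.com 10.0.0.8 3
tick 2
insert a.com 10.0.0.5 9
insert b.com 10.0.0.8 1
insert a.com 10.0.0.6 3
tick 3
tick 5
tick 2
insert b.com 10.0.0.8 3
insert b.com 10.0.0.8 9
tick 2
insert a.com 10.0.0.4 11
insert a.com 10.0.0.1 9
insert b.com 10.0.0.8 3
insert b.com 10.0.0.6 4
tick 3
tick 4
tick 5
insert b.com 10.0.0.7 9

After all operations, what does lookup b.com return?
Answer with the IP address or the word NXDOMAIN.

Answer: 10.0.0.7

Derivation:
Op 1: insert b.com -> 10.0.0.2 (expiry=0+4=4). clock=0
Op 2: insert a.com -> 10.0.0.1 (expiry=0+7=7). clock=0
Op 3: insert b.com -> 10.0.0.4 (expiry=0+7=7). clock=0
Op 4: tick 5 -> clock=5.
Op 5: insert a.com -> 10.0.0.8 (expiry=5+3=8). clock=5
Op 6: tick 2 -> clock=7. purged={b.com}
Op 7: insert a.com -> 10.0.0.5 (expiry=7+9=16). clock=7
Op 8: insert b.com -> 10.0.0.8 (expiry=7+1=8). clock=7
Op 9: insert a.com -> 10.0.0.6 (expiry=7+3=10). clock=7
Op 10: tick 3 -> clock=10. purged={a.com,b.com}
Op 11: tick 5 -> clock=15.
Op 12: tick 2 -> clock=17.
Op 13: insert b.com -> 10.0.0.8 (expiry=17+3=20). clock=17
Op 14: insert b.com -> 10.0.0.8 (expiry=17+9=26). clock=17
Op 15: tick 2 -> clock=19.
Op 16: insert a.com -> 10.0.0.4 (expiry=19+11=30). clock=19
Op 17: insert a.com -> 10.0.0.1 (expiry=19+9=28). clock=19
Op 18: insert b.com -> 10.0.0.8 (expiry=19+3=22). clock=19
Op 19: insert b.com -> 10.0.0.6 (expiry=19+4=23). clock=19
Op 20: tick 3 -> clock=22.
Op 21: tick 4 -> clock=26. purged={b.com}
Op 22: tick 5 -> clock=31. purged={a.com}
Op 23: insert b.com -> 10.0.0.7 (expiry=31+9=40). clock=31
lookup b.com: present, ip=10.0.0.7 expiry=40 > clock=31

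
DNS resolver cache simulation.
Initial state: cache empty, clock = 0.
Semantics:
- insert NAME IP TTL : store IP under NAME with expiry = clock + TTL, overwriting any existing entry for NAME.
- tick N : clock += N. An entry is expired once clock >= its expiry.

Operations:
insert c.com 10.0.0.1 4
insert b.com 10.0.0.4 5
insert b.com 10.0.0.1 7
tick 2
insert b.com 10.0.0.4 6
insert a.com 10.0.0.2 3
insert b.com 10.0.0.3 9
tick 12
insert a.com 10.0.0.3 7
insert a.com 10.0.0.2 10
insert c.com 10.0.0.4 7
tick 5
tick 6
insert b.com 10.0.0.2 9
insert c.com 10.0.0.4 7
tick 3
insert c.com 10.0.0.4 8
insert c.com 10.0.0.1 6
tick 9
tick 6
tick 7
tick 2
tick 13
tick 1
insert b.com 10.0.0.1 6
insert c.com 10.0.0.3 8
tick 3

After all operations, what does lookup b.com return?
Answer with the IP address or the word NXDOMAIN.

Answer: 10.0.0.1

Derivation:
Op 1: insert c.com -> 10.0.0.1 (expiry=0+4=4). clock=0
Op 2: insert b.com -> 10.0.0.4 (expiry=0+5=5). clock=0
Op 3: insert b.com -> 10.0.0.1 (expiry=0+7=7). clock=0
Op 4: tick 2 -> clock=2.
Op 5: insert b.com -> 10.0.0.4 (expiry=2+6=8). clock=2
Op 6: insert a.com -> 10.0.0.2 (expiry=2+3=5). clock=2
Op 7: insert b.com -> 10.0.0.3 (expiry=2+9=11). clock=2
Op 8: tick 12 -> clock=14. purged={a.com,b.com,c.com}
Op 9: insert a.com -> 10.0.0.3 (expiry=14+7=21). clock=14
Op 10: insert a.com -> 10.0.0.2 (expiry=14+10=24). clock=14
Op 11: insert c.com -> 10.0.0.4 (expiry=14+7=21). clock=14
Op 12: tick 5 -> clock=19.
Op 13: tick 6 -> clock=25. purged={a.com,c.com}
Op 14: insert b.com -> 10.0.0.2 (expiry=25+9=34). clock=25
Op 15: insert c.com -> 10.0.0.4 (expiry=25+7=32). clock=25
Op 16: tick 3 -> clock=28.
Op 17: insert c.com -> 10.0.0.4 (expiry=28+8=36). clock=28
Op 18: insert c.com -> 10.0.0.1 (expiry=28+6=34). clock=28
Op 19: tick 9 -> clock=37. purged={b.com,c.com}
Op 20: tick 6 -> clock=43.
Op 21: tick 7 -> clock=50.
Op 22: tick 2 -> clock=52.
Op 23: tick 13 -> clock=65.
Op 24: tick 1 -> clock=66.
Op 25: insert b.com -> 10.0.0.1 (expiry=66+6=72). clock=66
Op 26: insert c.com -> 10.0.0.3 (expiry=66+8=74). clock=66
Op 27: tick 3 -> clock=69.
lookup b.com: present, ip=10.0.0.1 expiry=72 > clock=69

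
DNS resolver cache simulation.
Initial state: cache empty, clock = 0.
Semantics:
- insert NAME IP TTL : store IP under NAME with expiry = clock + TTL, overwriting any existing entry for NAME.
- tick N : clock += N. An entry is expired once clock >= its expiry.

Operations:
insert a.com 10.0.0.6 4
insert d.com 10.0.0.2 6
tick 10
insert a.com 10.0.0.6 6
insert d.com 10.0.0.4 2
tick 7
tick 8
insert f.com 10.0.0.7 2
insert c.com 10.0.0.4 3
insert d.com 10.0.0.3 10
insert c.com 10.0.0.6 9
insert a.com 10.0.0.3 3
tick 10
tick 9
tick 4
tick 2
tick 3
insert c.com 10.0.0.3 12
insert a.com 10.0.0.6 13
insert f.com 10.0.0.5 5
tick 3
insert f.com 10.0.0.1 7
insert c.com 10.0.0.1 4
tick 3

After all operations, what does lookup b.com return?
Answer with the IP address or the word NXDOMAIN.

Answer: NXDOMAIN

Derivation:
Op 1: insert a.com -> 10.0.0.6 (expiry=0+4=4). clock=0
Op 2: insert d.com -> 10.0.0.2 (expiry=0+6=6). clock=0
Op 3: tick 10 -> clock=10. purged={a.com,d.com}
Op 4: insert a.com -> 10.0.0.6 (expiry=10+6=16). clock=10
Op 5: insert d.com -> 10.0.0.4 (expiry=10+2=12). clock=10
Op 6: tick 7 -> clock=17. purged={a.com,d.com}
Op 7: tick 8 -> clock=25.
Op 8: insert f.com -> 10.0.0.7 (expiry=25+2=27). clock=25
Op 9: insert c.com -> 10.0.0.4 (expiry=25+3=28). clock=25
Op 10: insert d.com -> 10.0.0.3 (expiry=25+10=35). clock=25
Op 11: insert c.com -> 10.0.0.6 (expiry=25+9=34). clock=25
Op 12: insert a.com -> 10.0.0.3 (expiry=25+3=28). clock=25
Op 13: tick 10 -> clock=35. purged={a.com,c.com,d.com,f.com}
Op 14: tick 9 -> clock=44.
Op 15: tick 4 -> clock=48.
Op 16: tick 2 -> clock=50.
Op 17: tick 3 -> clock=53.
Op 18: insert c.com -> 10.0.0.3 (expiry=53+12=65). clock=53
Op 19: insert a.com -> 10.0.0.6 (expiry=53+13=66). clock=53
Op 20: insert f.com -> 10.0.0.5 (expiry=53+5=58). clock=53
Op 21: tick 3 -> clock=56.
Op 22: insert f.com -> 10.0.0.1 (expiry=56+7=63). clock=56
Op 23: insert c.com -> 10.0.0.1 (expiry=56+4=60). clock=56
Op 24: tick 3 -> clock=59.
lookup b.com: not in cache (expired or never inserted)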